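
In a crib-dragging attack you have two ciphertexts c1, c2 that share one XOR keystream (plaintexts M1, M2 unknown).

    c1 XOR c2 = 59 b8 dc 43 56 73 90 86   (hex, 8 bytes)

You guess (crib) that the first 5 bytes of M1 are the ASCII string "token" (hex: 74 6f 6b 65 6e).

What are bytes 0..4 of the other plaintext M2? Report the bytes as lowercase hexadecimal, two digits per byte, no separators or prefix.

Since c1 ⊕ c2 = M1 ⊕ M2, XORing with the guessed M1 bytes yields the corresponding M2 bytes: M2 = (c1 ⊕ c2) ⊕ M1.
59 xor 74 = 2d
b8 xor 6f = d7
dc xor 6b = b7
43 xor 65 = 26
56 xor 6e = 38

2dd7b72638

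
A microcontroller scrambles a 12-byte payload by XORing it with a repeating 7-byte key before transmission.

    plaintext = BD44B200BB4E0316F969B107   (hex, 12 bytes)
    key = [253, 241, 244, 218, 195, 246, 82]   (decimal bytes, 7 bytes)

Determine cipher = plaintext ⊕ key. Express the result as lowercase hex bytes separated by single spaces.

The 7-byte key repeats, so the effective keystream is fd f1 f4 da c3 f6 52 fd f1 f4 da c3.
byte 0: 189 ⊕ 253 =  64
byte 1:  68 ⊕ 241 = 181
byte 2: 178 ⊕ 244 =  70
byte 3:   0 ⊕ 218 = 218
byte 4: 187 ⊕ 195 = 120
byte 5:  78 ⊕ 246 = 184
byte 6:   3 ⊕  82 =  81
byte 7:  22 ⊕ 253 = 235
byte 8: 249 ⊕ 241 =   8
byte 9: 105 ⊕ 244 = 157
byte 10: 177 ⊕ 218 = 107
byte 11:   7 ⊕ 195 = 196

40 b5 46 da 78 b8 51 eb 08 9d 6b c4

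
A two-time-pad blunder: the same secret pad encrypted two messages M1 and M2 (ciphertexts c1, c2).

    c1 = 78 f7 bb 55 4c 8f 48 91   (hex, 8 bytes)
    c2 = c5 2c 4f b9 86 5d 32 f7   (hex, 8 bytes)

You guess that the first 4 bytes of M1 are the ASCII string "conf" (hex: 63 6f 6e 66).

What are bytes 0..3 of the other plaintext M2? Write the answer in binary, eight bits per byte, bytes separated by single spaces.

First, c1 ⊕ c2 = (M1 ⊕ K) ⊕ (M2 ⊕ K) = M1 ⊕ M2, so the key drops out. Then M2 = (M1 ⊕ M2) ⊕ M1 over the first 4 bytes.
byte 0: (78 ^ c5) ^ 63 = bd ^ 63 = de
byte 1: (f7 ^ 2c) ^ 6f = db ^ 6f = b4
byte 2: (bb ^ 4f) ^ 6e = f4 ^ 6e = 9a
byte 3: (55 ^ b9) ^ 66 = ec ^ 66 = 8a

11011110 10110100 10011010 10001010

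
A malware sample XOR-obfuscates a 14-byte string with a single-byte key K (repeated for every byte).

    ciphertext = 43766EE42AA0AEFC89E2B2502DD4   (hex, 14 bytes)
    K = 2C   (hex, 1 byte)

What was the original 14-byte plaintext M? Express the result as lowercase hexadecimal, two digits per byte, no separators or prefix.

6f5a42c8068c82d0a5ce9e7c01f8

The 1-byte key repeats, so the effective keystream is 2c 2c 2c 2c 2c 2c 2c 2c 2c 2c 2c 2c 2c 2c.
byte 0: 43 ⊕ 2c = 6f
byte 1: 76 ⊕ 2c = 5a
byte 2: 6e ⊕ 2c = 42
byte 3: e4 ⊕ 2c = c8
byte 4: 2a ⊕ 2c = 06
byte 5: a0 ⊕ 2c = 8c
byte 6: ae ⊕ 2c = 82
byte 7: fc ⊕ 2c = d0
byte 8: 89 ⊕ 2c = a5
byte 9: e2 ⊕ 2c = ce
byte 10: b2 ⊕ 2c = 9e
byte 11: 50 ⊕ 2c = 7c
byte 12: 2d ⊕ 2c = 01
byte 13: d4 ⊕ 2c = f8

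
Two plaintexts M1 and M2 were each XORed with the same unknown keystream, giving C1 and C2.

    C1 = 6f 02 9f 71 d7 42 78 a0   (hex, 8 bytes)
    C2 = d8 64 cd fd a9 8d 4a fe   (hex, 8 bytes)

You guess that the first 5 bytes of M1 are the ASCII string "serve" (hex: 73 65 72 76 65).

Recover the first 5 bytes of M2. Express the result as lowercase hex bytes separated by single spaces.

First, C1 ⊕ C2 = (M1 ⊕ K) ⊕ (M2 ⊕ K) = M1 ⊕ M2, so the key drops out. Then M2 = (M1 ⊕ M2) ⊕ M1 over the first 5 bytes.
byte 0: (6f XOR d8) XOR 73 = b7 XOR 73 = c4
byte 1: (02 XOR 64) XOR 65 = 66 XOR 65 = 03
byte 2: (9f XOR cd) XOR 72 = 52 XOR 72 = 20
byte 3: (71 XOR fd) XOR 76 = 8c XOR 76 = fa
byte 4: (d7 XOR a9) XOR 65 = 7e XOR 65 = 1b

c4 03 20 fa 1b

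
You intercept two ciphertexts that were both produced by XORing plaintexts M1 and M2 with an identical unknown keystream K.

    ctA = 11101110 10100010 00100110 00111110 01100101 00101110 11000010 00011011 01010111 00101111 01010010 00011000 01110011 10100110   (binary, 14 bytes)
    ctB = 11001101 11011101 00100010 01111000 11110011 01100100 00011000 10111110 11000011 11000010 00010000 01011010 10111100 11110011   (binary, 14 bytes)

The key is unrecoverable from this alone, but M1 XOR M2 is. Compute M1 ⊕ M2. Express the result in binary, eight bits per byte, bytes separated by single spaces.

ctA ⊕ ctB = (M1 ⊕ K) ⊕ (M2 ⊕ K) = M1 ⊕ M2 — the shared key cancels under XOR.
byte 0: ee ^ cd = 23
byte 1: a2 ^ dd = 7f
byte 2: 26 ^ 22 = 04
byte 3: 3e ^ 78 = 46
byte 4: 65 ^ f3 = 96
byte 5: 2e ^ 64 = 4a
byte 6: c2 ^ 18 = da
byte 7: 1b ^ be = a5
byte 8: 57 ^ c3 = 94
byte 9: 2f ^ c2 = ed
byte 10: 52 ^ 10 = 42
byte 11: 18 ^ 5a = 42
byte 12: 73 ^ bc = cf
byte 13: a6 ^ f3 = 55

00100011 01111111 00000100 01000110 10010110 01001010 11011010 10100101 10010100 11101101 01000010 01000010 11001111 01010101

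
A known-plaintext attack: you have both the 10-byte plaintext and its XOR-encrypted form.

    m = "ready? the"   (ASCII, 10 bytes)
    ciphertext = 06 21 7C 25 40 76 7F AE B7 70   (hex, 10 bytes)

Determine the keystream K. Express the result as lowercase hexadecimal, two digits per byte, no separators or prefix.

Since ciphertext = m ⊕ K, XORing both sides with m gives K = m ⊕ ciphertext.
byte 0: 72 ⊕ 06 = 74
byte 1: 65 ⊕ 21 = 44
byte 2: 61 ⊕ 7c = 1d
byte 3: 64 ⊕ 25 = 41
byte 4: 79 ⊕ 40 = 39
byte 5: 3f ⊕ 76 = 49
byte 6: 20 ⊕ 7f = 5f
byte 7: 74 ⊕ ae = da
byte 8: 68 ⊕ b7 = df
byte 9: 65 ⊕ 70 = 15

74441d4139495fdadf15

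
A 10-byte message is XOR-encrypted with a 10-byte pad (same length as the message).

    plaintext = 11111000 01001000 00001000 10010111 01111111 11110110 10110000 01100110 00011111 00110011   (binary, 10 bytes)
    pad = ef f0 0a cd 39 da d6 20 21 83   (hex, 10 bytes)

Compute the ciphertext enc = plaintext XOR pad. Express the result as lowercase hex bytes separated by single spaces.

17 b8 02 5a 46 2c 66 46 3e b0

248 xor 239 =  23
 72 xor 240 = 184
  8 xor  10 =   2
151 xor 205 =  90
127 xor  57 =  70
246 xor 218 =  44
176 xor 214 = 102
102 xor  32 =  70
 31 xor  33 =  62
 51 xor 131 = 176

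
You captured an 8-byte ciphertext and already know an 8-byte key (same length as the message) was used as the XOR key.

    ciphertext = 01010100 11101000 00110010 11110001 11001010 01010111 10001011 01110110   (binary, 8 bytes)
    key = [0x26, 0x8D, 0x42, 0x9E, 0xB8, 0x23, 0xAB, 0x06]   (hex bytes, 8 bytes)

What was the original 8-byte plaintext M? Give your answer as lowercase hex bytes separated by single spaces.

byte 0: 54 XOR 26 = 72
byte 1: e8 XOR 8d = 65
byte 2: 32 XOR 42 = 70
byte 3: f1 XOR 9e = 6f
byte 4: ca XOR b8 = 72
byte 5: 57 XOR 23 = 74
byte 6: 8b XOR ab = 20
byte 7: 76 XOR 06 = 70

72 65 70 6f 72 74 20 70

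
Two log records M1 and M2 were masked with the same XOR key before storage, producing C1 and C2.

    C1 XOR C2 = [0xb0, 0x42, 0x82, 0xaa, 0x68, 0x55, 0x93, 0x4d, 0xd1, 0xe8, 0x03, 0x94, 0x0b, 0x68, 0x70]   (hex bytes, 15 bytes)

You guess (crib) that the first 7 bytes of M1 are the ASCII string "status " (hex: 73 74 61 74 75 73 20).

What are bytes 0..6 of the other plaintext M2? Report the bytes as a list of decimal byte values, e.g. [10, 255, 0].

[195, 54, 227, 222, 29, 38, 179]

Since C1 ⊕ C2 = M1 ⊕ M2, XORing with the guessed M1 bytes yields the corresponding M2 bytes: M2 = (C1 ⊕ C2) ⊕ M1.
176 XOR 115 = 195
 66 XOR 116 =  54
130 XOR  97 = 227
170 XOR 116 = 222
104 XOR 117 =  29
 85 XOR 115 =  38
147 XOR  32 = 179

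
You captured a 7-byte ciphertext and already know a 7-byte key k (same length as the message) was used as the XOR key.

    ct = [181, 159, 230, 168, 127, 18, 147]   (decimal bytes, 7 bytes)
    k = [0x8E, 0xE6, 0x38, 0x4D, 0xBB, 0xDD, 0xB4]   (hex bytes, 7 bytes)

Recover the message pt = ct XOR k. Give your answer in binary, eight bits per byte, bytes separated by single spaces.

b5 xor 8e = 3b
9f xor e6 = 79
e6 xor 38 = de
a8 xor 4d = e5
7f xor bb = c4
12 xor dd = cf
93 xor b4 = 27

00111011 01111001 11011110 11100101 11000100 11001111 00100111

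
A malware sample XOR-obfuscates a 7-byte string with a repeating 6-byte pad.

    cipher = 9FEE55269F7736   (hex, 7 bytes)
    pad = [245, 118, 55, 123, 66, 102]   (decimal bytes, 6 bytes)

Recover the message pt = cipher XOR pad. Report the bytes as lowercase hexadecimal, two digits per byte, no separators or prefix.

6a98625ddd11c3

The 6-byte key repeats, so the effective keystream is f5 76 37 7b 42 66 f5.
byte 0: 9f ⊕ f5 = 6a
byte 1: ee ⊕ 76 = 98
byte 2: 55 ⊕ 37 = 62
byte 3: 26 ⊕ 7b = 5d
byte 4: 9f ⊕ 42 = dd
byte 5: 77 ⊕ 66 = 11
byte 6: 36 ⊕ f5 = c3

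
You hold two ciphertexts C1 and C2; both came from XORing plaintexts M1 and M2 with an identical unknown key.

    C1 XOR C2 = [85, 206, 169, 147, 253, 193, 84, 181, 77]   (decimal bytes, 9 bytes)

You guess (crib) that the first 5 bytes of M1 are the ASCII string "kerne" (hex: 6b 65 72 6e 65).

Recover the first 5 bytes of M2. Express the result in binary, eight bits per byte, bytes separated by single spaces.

Since C1 ⊕ C2 = M1 ⊕ M2, XORing with the guessed M1 bytes yields the corresponding M2 bytes: M2 = (C1 ⊕ C2) ⊕ M1.
 85 xor 107 =  62
206 xor 101 = 171
169 xor 114 = 219
147 xor 110 = 253
253 xor 101 = 152

00111110 10101011 11011011 11111101 10011000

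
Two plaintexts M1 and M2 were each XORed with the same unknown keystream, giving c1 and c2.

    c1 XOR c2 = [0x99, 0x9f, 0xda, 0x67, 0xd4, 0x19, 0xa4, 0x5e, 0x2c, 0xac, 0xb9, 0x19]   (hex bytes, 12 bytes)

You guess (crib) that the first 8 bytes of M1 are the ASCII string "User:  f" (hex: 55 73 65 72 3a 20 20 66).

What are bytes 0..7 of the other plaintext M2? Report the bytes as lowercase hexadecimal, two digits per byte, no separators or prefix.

Since c1 ⊕ c2 = M1 ⊕ M2, XORing with the guessed M1 bytes yields the corresponding M2 bytes: M2 = (c1 ⊕ c2) ⊕ M1.
byte 0: 153 XOR  85 = 204
byte 1: 159 XOR 115 = 236
byte 2: 218 XOR 101 = 191
byte 3: 103 XOR 114 =  21
byte 4: 212 XOR  58 = 238
byte 5:  25 XOR  32 =  57
byte 6: 164 XOR  32 = 132
byte 7:  94 XOR 102 =  56

ccecbf15ee398438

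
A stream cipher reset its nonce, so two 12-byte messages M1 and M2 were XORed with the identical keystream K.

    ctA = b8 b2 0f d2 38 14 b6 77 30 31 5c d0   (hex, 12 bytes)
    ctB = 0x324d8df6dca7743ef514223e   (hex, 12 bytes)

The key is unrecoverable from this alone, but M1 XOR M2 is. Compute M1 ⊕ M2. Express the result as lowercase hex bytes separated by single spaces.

ctA ⊕ ctB = (M1 ⊕ K) ⊕ (M2 ⊕ K) = M1 ⊕ M2 — the shared key cancels under XOR.
b8 XOR 32 = 8a
b2 XOR 4d = ff
0f XOR 8d = 82
d2 XOR f6 = 24
38 XOR dc = e4
14 XOR a7 = b3
b6 XOR 74 = c2
77 XOR 3e = 49
30 XOR f5 = c5
31 XOR 14 = 25
5c XOR 22 = 7e
d0 XOR 3e = ee

8a ff 82 24 e4 b3 c2 49 c5 25 7e ee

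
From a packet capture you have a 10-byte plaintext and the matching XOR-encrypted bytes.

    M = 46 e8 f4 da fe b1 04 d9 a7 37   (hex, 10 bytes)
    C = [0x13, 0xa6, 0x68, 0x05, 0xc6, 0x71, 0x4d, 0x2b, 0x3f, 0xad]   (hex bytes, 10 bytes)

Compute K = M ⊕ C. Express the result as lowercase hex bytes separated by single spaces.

Since C = M ⊕ K, XORing both sides with M gives K = M ⊕ C.
46 xor 13 = 55
e8 xor a6 = 4e
f4 xor 68 = 9c
da xor 05 = df
fe xor c6 = 38
b1 xor 71 = c0
04 xor 4d = 49
d9 xor 2b = f2
a7 xor 3f = 98
37 xor ad = 9a

55 4e 9c df 38 c0 49 f2 98 9a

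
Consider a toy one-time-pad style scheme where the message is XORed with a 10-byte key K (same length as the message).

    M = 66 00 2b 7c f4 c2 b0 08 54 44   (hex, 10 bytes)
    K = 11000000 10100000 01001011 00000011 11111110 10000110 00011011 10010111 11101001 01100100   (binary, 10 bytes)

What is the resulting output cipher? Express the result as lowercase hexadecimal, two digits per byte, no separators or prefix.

66 ⊕ c0 = a6
00 ⊕ a0 = a0
2b ⊕ 4b = 60
7c ⊕ 03 = 7f
f4 ⊕ fe = 0a
c2 ⊕ 86 = 44
b0 ⊕ 1b = ab
08 ⊕ 97 = 9f
54 ⊕ e9 = bd
44 ⊕ 64 = 20

a6a0607f0a44ab9fbd20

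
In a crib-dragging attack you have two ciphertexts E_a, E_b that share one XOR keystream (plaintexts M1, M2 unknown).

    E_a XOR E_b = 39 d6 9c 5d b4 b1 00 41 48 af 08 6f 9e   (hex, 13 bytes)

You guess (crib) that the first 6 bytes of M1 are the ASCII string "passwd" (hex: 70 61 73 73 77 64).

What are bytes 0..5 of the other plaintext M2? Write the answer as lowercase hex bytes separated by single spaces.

49 b7 ef 2e c3 d5

Since E_a ⊕ E_b = M1 ⊕ M2, XORing with the guessed M1 bytes yields the corresponding M2 bytes: M2 = (E_a ⊕ E_b) ⊕ M1.
byte 0:  57 xor 112 =  73
byte 1: 214 xor  97 = 183
byte 2: 156 xor 115 = 239
byte 3:  93 xor 115 =  46
byte 4: 180 xor 119 = 195
byte 5: 177 xor 100 = 213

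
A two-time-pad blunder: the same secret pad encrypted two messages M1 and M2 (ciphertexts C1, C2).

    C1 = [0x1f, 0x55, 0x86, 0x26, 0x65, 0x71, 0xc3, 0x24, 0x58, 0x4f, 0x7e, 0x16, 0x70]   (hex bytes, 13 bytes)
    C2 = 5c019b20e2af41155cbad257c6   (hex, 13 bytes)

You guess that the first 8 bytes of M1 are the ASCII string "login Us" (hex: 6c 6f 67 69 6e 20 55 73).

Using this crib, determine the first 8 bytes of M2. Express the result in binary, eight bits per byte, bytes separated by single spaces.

00101111 00111011 01111010 01101111 11101001 11111110 11010111 01000010

First, C1 ⊕ C2 = (M1 ⊕ K) ⊕ (M2 ⊕ K) = M1 ⊕ M2, so the key drops out. Then M2 = (M1 ⊕ M2) ⊕ M1 over the first 8 bytes.
byte 0: (1f ^ 5c) ^ 6c = 43 ^ 6c = 2f
byte 1: (55 ^ 01) ^ 6f = 54 ^ 6f = 3b
byte 2: (86 ^ 9b) ^ 67 = 1d ^ 67 = 7a
byte 3: (26 ^ 20) ^ 69 = 06 ^ 69 = 6f
byte 4: (65 ^ e2) ^ 6e = 87 ^ 6e = e9
byte 5: (71 ^ af) ^ 20 = de ^ 20 = fe
byte 6: (c3 ^ 41) ^ 55 = 82 ^ 55 = d7
byte 7: (24 ^ 15) ^ 73 = 31 ^ 73 = 42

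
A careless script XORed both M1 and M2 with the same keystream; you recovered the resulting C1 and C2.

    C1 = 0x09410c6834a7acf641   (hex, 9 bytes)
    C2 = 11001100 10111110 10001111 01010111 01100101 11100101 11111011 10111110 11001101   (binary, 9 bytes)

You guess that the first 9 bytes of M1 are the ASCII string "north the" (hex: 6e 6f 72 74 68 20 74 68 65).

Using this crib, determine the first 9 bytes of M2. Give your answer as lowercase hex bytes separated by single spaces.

First, C1 ⊕ C2 = (M1 ⊕ K) ⊕ (M2 ⊕ K) = M1 ⊕ M2, so the key drops out. Then M2 = (M1 ⊕ M2) ⊕ M1 over the first 9 bytes.
byte 0: (09 ^ cc) ^ 6e = c5 ^ 6e = ab
byte 1: (41 ^ be) ^ 6f = ff ^ 6f = 90
byte 2: (0c ^ 8f) ^ 72 = 83 ^ 72 = f1
byte 3: (68 ^ 57) ^ 74 = 3f ^ 74 = 4b
byte 4: (34 ^ 65) ^ 68 = 51 ^ 68 = 39
byte 5: (a7 ^ e5) ^ 20 = 42 ^ 20 = 62
byte 6: (ac ^ fb) ^ 74 = 57 ^ 74 = 23
byte 7: (f6 ^ be) ^ 68 = 48 ^ 68 = 20
byte 8: (41 ^ cd) ^ 65 = 8c ^ 65 = e9

ab 90 f1 4b 39 62 23 20 e9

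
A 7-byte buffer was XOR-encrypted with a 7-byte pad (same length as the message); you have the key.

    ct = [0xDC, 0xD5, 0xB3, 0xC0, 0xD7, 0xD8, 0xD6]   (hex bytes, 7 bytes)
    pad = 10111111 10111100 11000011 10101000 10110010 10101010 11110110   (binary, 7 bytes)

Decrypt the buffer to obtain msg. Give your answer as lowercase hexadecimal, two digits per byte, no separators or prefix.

63697068657220

byte 0: dc xor bf = 63
byte 1: d5 xor bc = 69
byte 2: b3 xor c3 = 70
byte 3: c0 xor a8 = 68
byte 4: d7 xor b2 = 65
byte 5: d8 xor aa = 72
byte 6: d6 xor f6 = 20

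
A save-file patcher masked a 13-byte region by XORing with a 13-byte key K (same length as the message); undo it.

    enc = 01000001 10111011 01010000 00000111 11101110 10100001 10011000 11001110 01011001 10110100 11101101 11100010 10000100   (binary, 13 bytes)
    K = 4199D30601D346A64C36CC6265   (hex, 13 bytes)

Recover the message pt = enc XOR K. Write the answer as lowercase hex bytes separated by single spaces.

00 22 83 01 ef 72 de 68 15 82 21 80 e1

byte 0: 41 ^ 41 = 00
byte 1: bb ^ 99 = 22
byte 2: 50 ^ d3 = 83
byte 3: 07 ^ 06 = 01
byte 4: ee ^ 01 = ef
byte 5: a1 ^ d3 = 72
byte 6: 98 ^ 46 = de
byte 7: ce ^ a6 = 68
byte 8: 59 ^ 4c = 15
byte 9: b4 ^ 36 = 82
byte 10: ed ^ cc = 21
byte 11: e2 ^ 62 = 80
byte 12: 84 ^ 65 = e1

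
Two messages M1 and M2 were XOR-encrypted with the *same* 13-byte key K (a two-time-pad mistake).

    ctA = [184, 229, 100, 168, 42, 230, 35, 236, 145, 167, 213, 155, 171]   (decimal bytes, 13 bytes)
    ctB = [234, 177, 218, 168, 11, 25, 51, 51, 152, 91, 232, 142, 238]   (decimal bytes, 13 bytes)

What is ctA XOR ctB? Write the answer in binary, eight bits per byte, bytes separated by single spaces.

01010010 01010100 10111110 00000000 00100001 11111111 00010000 11011111 00001001 11111100 00111101 00010101 01000101

ctA ⊕ ctB = (M1 ⊕ K) ⊕ (M2 ⊕ K) = M1 ⊕ M2 — the shared key cancels under XOR.
10111000 xor 11101010 = 01010010
11100101 xor 10110001 = 01010100
01100100 xor 11011010 = 10111110
10101000 xor 10101000 = 00000000
00101010 xor 00001011 = 00100001
11100110 xor 00011001 = 11111111
00100011 xor 00110011 = 00010000
11101100 xor 00110011 = 11011111
10010001 xor 10011000 = 00001001
10100111 xor 01011011 = 11111100
11010101 xor 11101000 = 00111101
10011011 xor 10001110 = 00010101
10101011 xor 11101110 = 01000101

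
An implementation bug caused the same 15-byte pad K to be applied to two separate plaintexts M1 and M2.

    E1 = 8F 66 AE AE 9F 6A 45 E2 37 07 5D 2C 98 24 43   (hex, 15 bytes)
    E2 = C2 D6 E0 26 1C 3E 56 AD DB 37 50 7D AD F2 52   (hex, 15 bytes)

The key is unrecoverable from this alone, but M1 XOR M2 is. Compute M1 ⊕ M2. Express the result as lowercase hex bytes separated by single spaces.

4d b0 4e 88 83 54 13 4f ec 30 0d 51 35 d6 11

E1 ⊕ E2 = (M1 ⊕ K) ⊕ (M2 ⊕ K) = M1 ⊕ M2 — the shared key cancels under XOR.
byte 0: 143 ^ 194 =  77
byte 1: 102 ^ 214 = 176
byte 2: 174 ^ 224 =  78
byte 3: 174 ^  38 = 136
byte 4: 159 ^  28 = 131
byte 5: 106 ^  62 =  84
byte 6:  69 ^  86 =  19
byte 7: 226 ^ 173 =  79
byte 8:  55 ^ 219 = 236
byte 9:   7 ^  55 =  48
byte 10:  93 ^  80 =  13
byte 11:  44 ^ 125 =  81
byte 12: 152 ^ 173 =  53
byte 13:  36 ^ 242 = 214
byte 14:  67 ^  82 =  17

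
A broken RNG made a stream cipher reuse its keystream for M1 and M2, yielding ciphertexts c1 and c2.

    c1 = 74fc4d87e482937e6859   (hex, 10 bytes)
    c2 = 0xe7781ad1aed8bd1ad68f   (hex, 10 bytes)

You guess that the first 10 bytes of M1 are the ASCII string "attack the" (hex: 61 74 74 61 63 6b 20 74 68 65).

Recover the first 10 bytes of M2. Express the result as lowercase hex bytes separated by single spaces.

First, c1 ⊕ c2 = (M1 ⊕ K) ⊕ (M2 ⊕ K) = M1 ⊕ M2, so the key drops out. Then M2 = (M1 ⊕ M2) ⊕ M1 over the first 10 bytes.
byte 0: (74 xor e7) xor 61 = 93 xor 61 = f2
byte 1: (fc xor 78) xor 74 = 84 xor 74 = f0
byte 2: (4d xor 1a) xor 74 = 57 xor 74 = 23
byte 3: (87 xor d1) xor 61 = 56 xor 61 = 37
byte 4: (e4 xor ae) xor 63 = 4a xor 63 = 29
byte 5: (82 xor d8) xor 6b = 5a xor 6b = 31
byte 6: (93 xor bd) xor 20 = 2e xor 20 = 0e
byte 7: (7e xor 1a) xor 74 = 64 xor 74 = 10
byte 8: (68 xor d6) xor 68 = be xor 68 = d6
byte 9: (59 xor 8f) xor 65 = d6 xor 65 = b3

f2 f0 23 37 29 31 0e 10 d6 b3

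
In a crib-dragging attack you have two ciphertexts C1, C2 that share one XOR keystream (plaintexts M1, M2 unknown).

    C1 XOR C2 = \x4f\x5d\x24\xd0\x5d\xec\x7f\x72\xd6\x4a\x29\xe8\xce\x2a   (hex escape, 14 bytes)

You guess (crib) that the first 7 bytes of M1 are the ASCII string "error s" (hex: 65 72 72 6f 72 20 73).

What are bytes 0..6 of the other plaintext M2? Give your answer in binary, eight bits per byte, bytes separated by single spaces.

00101010 00101111 01010110 10111111 00101111 11001100 00001100

Since C1 ⊕ C2 = M1 ⊕ M2, XORing with the guessed M1 bytes yields the corresponding M2 bytes: M2 = (C1 ⊕ C2) ⊕ M1.
4f xor 65 = 2a
5d xor 72 = 2f
24 xor 72 = 56
d0 xor 6f = bf
5d xor 72 = 2f
ec xor 20 = cc
7f xor 73 = 0c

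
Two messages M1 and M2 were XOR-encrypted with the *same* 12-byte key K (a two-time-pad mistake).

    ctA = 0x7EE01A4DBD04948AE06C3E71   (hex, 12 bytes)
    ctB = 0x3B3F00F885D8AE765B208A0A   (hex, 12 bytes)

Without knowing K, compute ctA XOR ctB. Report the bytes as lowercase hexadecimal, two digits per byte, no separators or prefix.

45df1ab538dc3afcbb4cb47b

ctA ⊕ ctB = (M1 ⊕ K) ⊕ (M2 ⊕ K) = M1 ⊕ M2 — the shared key cancels under XOR.
byte 0: 7e ^ 3b = 45
byte 1: e0 ^ 3f = df
byte 2: 1a ^ 00 = 1a
byte 3: 4d ^ f8 = b5
byte 4: bd ^ 85 = 38
byte 5: 04 ^ d8 = dc
byte 6: 94 ^ ae = 3a
byte 7: 8a ^ 76 = fc
byte 8: e0 ^ 5b = bb
byte 9: 6c ^ 20 = 4c
byte 10: 3e ^ 8a = b4
byte 11: 71 ^ 0a = 7b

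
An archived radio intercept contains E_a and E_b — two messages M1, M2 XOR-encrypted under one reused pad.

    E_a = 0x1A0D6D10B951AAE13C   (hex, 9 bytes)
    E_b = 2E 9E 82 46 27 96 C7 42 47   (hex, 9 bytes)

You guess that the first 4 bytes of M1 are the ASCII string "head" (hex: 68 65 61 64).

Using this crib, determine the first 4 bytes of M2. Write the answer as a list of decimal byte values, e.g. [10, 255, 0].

First, E_a ⊕ E_b = (M1 ⊕ K) ⊕ (M2 ⊕ K) = M1 ⊕ M2, so the key drops out. Then M2 = (M1 ⊕ M2) ⊕ M1 over the first 4 bytes.
byte 0: (1a ⊕ 2e) ⊕ 68 = 34 ⊕ 68 = 5c
byte 1: (0d ⊕ 9e) ⊕ 65 = 93 ⊕ 65 = f6
byte 2: (6d ⊕ 82) ⊕ 61 = ef ⊕ 61 = 8e
byte 3: (10 ⊕ 46) ⊕ 64 = 56 ⊕ 64 = 32

[92, 246, 142, 50]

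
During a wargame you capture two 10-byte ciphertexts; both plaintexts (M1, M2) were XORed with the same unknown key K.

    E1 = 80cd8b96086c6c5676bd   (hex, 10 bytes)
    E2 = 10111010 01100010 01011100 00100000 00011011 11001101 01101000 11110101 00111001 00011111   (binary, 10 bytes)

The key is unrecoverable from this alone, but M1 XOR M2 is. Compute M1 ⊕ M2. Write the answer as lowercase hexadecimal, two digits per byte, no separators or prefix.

3aafd7b613a104a34fa2

E1 ⊕ E2 = (M1 ⊕ K) ⊕ (M2 ⊕ K) = M1 ⊕ M2 — the shared key cancels under XOR.
80 xor ba = 3a
cd xor 62 = af
8b xor 5c = d7
96 xor 20 = b6
08 xor 1b = 13
6c xor cd = a1
6c xor 68 = 04
56 xor f5 = a3
76 xor 39 = 4f
bd xor 1f = a2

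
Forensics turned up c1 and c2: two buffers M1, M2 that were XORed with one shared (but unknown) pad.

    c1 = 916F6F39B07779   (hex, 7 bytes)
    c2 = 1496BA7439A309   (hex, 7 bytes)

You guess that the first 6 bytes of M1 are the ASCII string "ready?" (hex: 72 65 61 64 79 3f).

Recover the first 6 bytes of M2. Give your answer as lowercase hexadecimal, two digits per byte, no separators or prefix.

f79cb429f0eb

First, c1 ⊕ c2 = (M1 ⊕ K) ⊕ (M2 ⊕ K) = M1 ⊕ M2, so the key drops out. Then M2 = (M1 ⊕ M2) ⊕ M1 over the first 6 bytes.
byte 0: (91 ⊕ 14) ⊕ 72 = 85 ⊕ 72 = f7
byte 1: (6f ⊕ 96) ⊕ 65 = f9 ⊕ 65 = 9c
byte 2: (6f ⊕ ba) ⊕ 61 = d5 ⊕ 61 = b4
byte 3: (39 ⊕ 74) ⊕ 64 = 4d ⊕ 64 = 29
byte 4: (b0 ⊕ 39) ⊕ 79 = 89 ⊕ 79 = f0
byte 5: (77 ⊕ a3) ⊕ 3f = d4 ⊕ 3f = eb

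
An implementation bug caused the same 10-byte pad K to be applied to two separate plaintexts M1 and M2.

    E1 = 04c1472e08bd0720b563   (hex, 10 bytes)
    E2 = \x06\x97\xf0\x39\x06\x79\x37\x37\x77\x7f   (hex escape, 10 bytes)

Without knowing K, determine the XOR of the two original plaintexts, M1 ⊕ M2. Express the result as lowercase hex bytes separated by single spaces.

E1 ⊕ E2 = (M1 ⊕ K) ⊕ (M2 ⊕ K) = M1 ⊕ M2 — the shared key cancels under XOR.
00000100 ^ 00000110 = 00000010
11000001 ^ 10010111 = 01010110
01000111 ^ 11110000 = 10110111
00101110 ^ 00111001 = 00010111
00001000 ^ 00000110 = 00001110
10111101 ^ 01111001 = 11000100
00000111 ^ 00110111 = 00110000
00100000 ^ 00110111 = 00010111
10110101 ^ 01110111 = 11000010
01100011 ^ 01111111 = 00011100

02 56 b7 17 0e c4 30 17 c2 1c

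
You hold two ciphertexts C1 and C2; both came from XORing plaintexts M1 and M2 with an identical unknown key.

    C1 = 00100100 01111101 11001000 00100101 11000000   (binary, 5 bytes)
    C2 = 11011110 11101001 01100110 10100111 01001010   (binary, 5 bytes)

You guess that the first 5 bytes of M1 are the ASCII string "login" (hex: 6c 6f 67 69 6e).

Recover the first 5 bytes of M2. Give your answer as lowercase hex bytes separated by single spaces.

First, C1 ⊕ C2 = (M1 ⊕ K) ⊕ (M2 ⊕ K) = M1 ⊕ M2, so the key drops out. Then M2 = (M1 ⊕ M2) ⊕ M1 over the first 5 bytes.
byte 0: (24 ⊕ de) ⊕ 6c = fa ⊕ 6c = 96
byte 1: (7d ⊕ e9) ⊕ 6f = 94 ⊕ 6f = fb
byte 2: (c8 ⊕ 66) ⊕ 67 = ae ⊕ 67 = c9
byte 3: (25 ⊕ a7) ⊕ 69 = 82 ⊕ 69 = eb
byte 4: (c0 ⊕ 4a) ⊕ 6e = 8a ⊕ 6e = e4

96 fb c9 eb e4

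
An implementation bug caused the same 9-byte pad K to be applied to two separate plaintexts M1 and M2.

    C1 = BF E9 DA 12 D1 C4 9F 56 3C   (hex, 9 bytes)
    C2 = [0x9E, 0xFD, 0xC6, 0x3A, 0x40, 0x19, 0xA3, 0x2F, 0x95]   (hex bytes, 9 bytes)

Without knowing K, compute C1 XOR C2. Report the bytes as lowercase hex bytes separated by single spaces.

C1 ⊕ C2 = (M1 ⊕ K) ⊕ (M2 ⊕ K) = M1 ⊕ M2 — the shared key cancels under XOR.
byte 0: bf xor 9e = 21
byte 1: e9 xor fd = 14
byte 2: da xor c6 = 1c
byte 3: 12 xor 3a = 28
byte 4: d1 xor 40 = 91
byte 5: c4 xor 19 = dd
byte 6: 9f xor a3 = 3c
byte 7: 56 xor 2f = 79
byte 8: 3c xor 95 = a9

21 14 1c 28 91 dd 3c 79 a9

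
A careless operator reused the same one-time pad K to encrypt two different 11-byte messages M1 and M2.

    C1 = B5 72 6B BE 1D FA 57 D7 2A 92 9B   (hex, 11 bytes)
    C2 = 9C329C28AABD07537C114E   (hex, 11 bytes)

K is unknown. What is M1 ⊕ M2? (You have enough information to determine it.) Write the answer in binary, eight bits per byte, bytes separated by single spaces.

C1 ⊕ C2 = (M1 ⊕ K) ⊕ (M2 ⊕ K) = M1 ⊕ M2 — the shared key cancels under XOR.
byte 0: b5 XOR 9c = 29
byte 1: 72 XOR 32 = 40
byte 2: 6b XOR 9c = f7
byte 3: be XOR 28 = 96
byte 4: 1d XOR aa = b7
byte 5: fa XOR bd = 47
byte 6: 57 XOR 07 = 50
byte 7: d7 XOR 53 = 84
byte 8: 2a XOR 7c = 56
byte 9: 92 XOR 11 = 83
byte 10: 9b XOR 4e = d5

00101001 01000000 11110111 10010110 10110111 01000111 01010000 10000100 01010110 10000011 11010101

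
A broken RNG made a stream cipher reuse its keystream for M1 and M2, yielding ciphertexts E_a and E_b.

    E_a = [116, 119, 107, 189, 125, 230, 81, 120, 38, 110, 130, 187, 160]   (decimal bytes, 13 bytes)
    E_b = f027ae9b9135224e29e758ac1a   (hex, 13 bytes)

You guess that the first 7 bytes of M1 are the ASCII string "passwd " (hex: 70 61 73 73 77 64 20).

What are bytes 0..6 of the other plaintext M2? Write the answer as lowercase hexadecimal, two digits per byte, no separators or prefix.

f431b6559bb753

First, E_a ⊕ E_b = (M1 ⊕ K) ⊕ (M2 ⊕ K) = M1 ⊕ M2, so the key drops out. Then M2 = (M1 ⊕ M2) ⊕ M1 over the first 7 bytes.
byte 0: (74 ⊕ f0) ⊕ 70 = 84 ⊕ 70 = f4
byte 1: (77 ⊕ 27) ⊕ 61 = 50 ⊕ 61 = 31
byte 2: (6b ⊕ ae) ⊕ 73 = c5 ⊕ 73 = b6
byte 3: (bd ⊕ 9b) ⊕ 73 = 26 ⊕ 73 = 55
byte 4: (7d ⊕ 91) ⊕ 77 = ec ⊕ 77 = 9b
byte 5: (e6 ⊕ 35) ⊕ 64 = d3 ⊕ 64 = b7
byte 6: (51 ⊕ 22) ⊕ 20 = 73 ⊕ 20 = 53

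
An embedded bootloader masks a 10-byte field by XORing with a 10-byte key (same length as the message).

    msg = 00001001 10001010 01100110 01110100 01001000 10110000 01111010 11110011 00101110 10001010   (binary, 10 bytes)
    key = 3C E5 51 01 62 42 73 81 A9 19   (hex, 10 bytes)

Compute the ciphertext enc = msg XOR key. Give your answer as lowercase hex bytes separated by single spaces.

09 ^ 3c = 35
8a ^ e5 = 6f
66 ^ 51 = 37
74 ^ 01 = 75
48 ^ 62 = 2a
b0 ^ 42 = f2
7a ^ 73 = 09
f3 ^ 81 = 72
2e ^ a9 = 87
8a ^ 19 = 93

35 6f 37 75 2a f2 09 72 87 93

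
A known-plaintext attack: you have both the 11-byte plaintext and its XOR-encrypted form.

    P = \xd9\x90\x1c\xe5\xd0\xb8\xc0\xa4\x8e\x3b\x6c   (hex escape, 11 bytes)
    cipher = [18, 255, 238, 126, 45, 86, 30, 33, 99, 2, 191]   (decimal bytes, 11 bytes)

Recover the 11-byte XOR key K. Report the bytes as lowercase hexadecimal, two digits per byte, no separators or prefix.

cb6ff29bfdeede85ed39d3

Since cipher = P ⊕ K, XORing both sides with P gives K = P ⊕ cipher.
d9 xor 12 = cb
90 xor ff = 6f
1c xor ee = f2
e5 xor 7e = 9b
d0 xor 2d = fd
b8 xor 56 = ee
c0 xor 1e = de
a4 xor 21 = 85
8e xor 63 = ed
3b xor 02 = 39
6c xor bf = d3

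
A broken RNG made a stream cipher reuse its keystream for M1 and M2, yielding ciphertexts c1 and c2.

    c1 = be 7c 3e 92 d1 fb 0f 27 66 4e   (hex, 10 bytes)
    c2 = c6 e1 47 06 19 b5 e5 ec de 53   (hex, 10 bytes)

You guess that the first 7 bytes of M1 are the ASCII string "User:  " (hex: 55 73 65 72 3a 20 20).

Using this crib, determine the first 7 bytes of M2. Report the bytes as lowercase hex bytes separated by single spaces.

First, c1 ⊕ c2 = (M1 ⊕ K) ⊕ (M2 ⊕ K) = M1 ⊕ M2, so the key drops out. Then M2 = (M1 ⊕ M2) ⊕ M1 over the first 7 bytes.
byte 0: (be XOR c6) XOR 55 = 78 XOR 55 = 2d
byte 1: (7c XOR e1) XOR 73 = 9d XOR 73 = ee
byte 2: (3e XOR 47) XOR 65 = 79 XOR 65 = 1c
byte 3: (92 XOR 06) XOR 72 = 94 XOR 72 = e6
byte 4: (d1 XOR 19) XOR 3a = c8 XOR 3a = f2
byte 5: (fb XOR b5) XOR 20 = 4e XOR 20 = 6e
byte 6: (0f XOR e5) XOR 20 = ea XOR 20 = ca

2d ee 1c e6 f2 6e ca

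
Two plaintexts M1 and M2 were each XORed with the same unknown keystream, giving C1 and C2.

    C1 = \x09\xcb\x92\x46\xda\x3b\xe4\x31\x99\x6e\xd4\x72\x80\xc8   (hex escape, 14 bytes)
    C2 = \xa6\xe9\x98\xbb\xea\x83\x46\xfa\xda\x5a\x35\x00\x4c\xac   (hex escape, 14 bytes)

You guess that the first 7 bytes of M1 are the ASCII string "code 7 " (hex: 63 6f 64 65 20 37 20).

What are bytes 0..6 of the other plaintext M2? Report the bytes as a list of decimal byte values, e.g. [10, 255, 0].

[204, 77, 110, 152, 16, 143, 130]

First, C1 ⊕ C2 = (M1 ⊕ K) ⊕ (M2 ⊕ K) = M1 ⊕ M2, so the key drops out. Then M2 = (M1 ⊕ M2) ⊕ M1 over the first 7 bytes.
byte 0: (09 ⊕ a6) ⊕ 63 = af ⊕ 63 = cc
byte 1: (cb ⊕ e9) ⊕ 6f = 22 ⊕ 6f = 4d
byte 2: (92 ⊕ 98) ⊕ 64 = 0a ⊕ 64 = 6e
byte 3: (46 ⊕ bb) ⊕ 65 = fd ⊕ 65 = 98
byte 4: (da ⊕ ea) ⊕ 20 = 30 ⊕ 20 = 10
byte 5: (3b ⊕ 83) ⊕ 37 = b8 ⊕ 37 = 8f
byte 6: (e4 ⊕ 46) ⊕ 20 = a2 ⊕ 20 = 82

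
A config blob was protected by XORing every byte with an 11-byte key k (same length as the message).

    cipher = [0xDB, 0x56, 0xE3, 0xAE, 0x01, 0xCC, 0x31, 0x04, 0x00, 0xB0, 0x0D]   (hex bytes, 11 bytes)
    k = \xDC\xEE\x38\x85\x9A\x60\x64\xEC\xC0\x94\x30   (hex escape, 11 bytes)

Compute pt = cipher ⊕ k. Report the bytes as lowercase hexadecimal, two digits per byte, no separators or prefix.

07b8db2b9bac55e8c0243d

db ^ dc = 07
56 ^ ee = b8
e3 ^ 38 = db
ae ^ 85 = 2b
01 ^ 9a = 9b
cc ^ 60 = ac
31 ^ 64 = 55
04 ^ ec = e8
00 ^ c0 = c0
b0 ^ 94 = 24
0d ^ 30 = 3d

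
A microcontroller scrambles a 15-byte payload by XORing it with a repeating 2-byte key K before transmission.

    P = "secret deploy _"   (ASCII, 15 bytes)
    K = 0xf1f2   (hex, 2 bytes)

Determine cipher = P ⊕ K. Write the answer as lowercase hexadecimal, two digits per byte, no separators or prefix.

829792809486d19694829d9d88d2ae

The 2-byte key repeats, so the effective keystream is f1 f2 f1 f2 f1 f2 f1 f2 f1 f2 f1 f2 f1 f2 f1.
byte 0: 115 XOR 241 = 130
byte 1: 101 XOR 242 = 151
byte 2:  99 XOR 241 = 146
byte 3: 114 XOR 242 = 128
byte 4: 101 XOR 241 = 148
byte 5: 116 XOR 242 = 134
byte 6:  32 XOR 241 = 209
byte 7: 100 XOR 242 = 150
byte 8: 101 XOR 241 = 148
byte 9: 112 XOR 242 = 130
byte 10: 108 XOR 241 = 157
byte 11: 111 XOR 242 = 157
byte 12: 121 XOR 241 = 136
byte 13:  32 XOR 242 = 210
byte 14:  95 XOR 241 = 174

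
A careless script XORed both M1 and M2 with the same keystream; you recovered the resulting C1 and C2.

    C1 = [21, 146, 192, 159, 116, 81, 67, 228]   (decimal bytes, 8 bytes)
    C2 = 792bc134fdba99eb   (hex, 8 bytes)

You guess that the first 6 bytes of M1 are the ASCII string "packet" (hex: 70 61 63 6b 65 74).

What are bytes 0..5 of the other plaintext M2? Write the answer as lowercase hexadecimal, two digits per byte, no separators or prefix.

First, C1 ⊕ C2 = (M1 ⊕ K) ⊕ (M2 ⊕ K) = M1 ⊕ M2, so the key drops out. Then M2 = (M1 ⊕ M2) ⊕ M1 over the first 6 bytes.
byte 0: (15 xor 79) xor 70 = 6c xor 70 = 1c
byte 1: (92 xor 2b) xor 61 = b9 xor 61 = d8
byte 2: (c0 xor c1) xor 63 = 01 xor 63 = 62
byte 3: (9f xor 34) xor 6b = ab xor 6b = c0
byte 4: (74 xor fd) xor 65 = 89 xor 65 = ec
byte 5: (51 xor ba) xor 74 = eb xor 74 = 9f

1cd862c0ec9f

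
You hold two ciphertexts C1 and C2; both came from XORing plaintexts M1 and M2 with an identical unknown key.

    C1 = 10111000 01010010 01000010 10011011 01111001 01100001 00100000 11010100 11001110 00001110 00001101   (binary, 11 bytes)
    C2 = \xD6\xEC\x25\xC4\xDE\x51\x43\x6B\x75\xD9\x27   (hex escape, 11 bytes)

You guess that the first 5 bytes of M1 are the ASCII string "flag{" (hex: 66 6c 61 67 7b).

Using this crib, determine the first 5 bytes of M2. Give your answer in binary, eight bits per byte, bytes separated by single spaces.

First, C1 ⊕ C2 = (M1 ⊕ K) ⊕ (M2 ⊕ K) = M1 ⊕ M2, so the key drops out. Then M2 = (M1 ⊕ M2) ⊕ M1 over the first 5 bytes.
byte 0: (b8 ^ d6) ^ 66 = 6e ^ 66 = 08
byte 1: (52 ^ ec) ^ 6c = be ^ 6c = d2
byte 2: (42 ^ 25) ^ 61 = 67 ^ 61 = 06
byte 3: (9b ^ c4) ^ 67 = 5f ^ 67 = 38
byte 4: (79 ^ de) ^ 7b = a7 ^ 7b = dc

00001000 11010010 00000110 00111000 11011100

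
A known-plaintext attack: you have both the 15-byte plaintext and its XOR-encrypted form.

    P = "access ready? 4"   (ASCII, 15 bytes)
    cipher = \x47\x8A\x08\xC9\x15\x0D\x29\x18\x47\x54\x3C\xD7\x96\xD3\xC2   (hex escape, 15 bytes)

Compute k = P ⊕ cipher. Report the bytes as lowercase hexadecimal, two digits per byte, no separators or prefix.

Since cipher = P ⊕ k, XORing both sides with P gives k = P ⊕ cipher.
61 ^ 47 = 26
63 ^ 8a = e9
63 ^ 08 = 6b
65 ^ c9 = ac
73 ^ 15 = 66
73 ^ 0d = 7e
20 ^ 29 = 09
72 ^ 18 = 6a
65 ^ 47 = 22
61 ^ 54 = 35
64 ^ 3c = 58
79 ^ d7 = ae
3f ^ 96 = a9
20 ^ d3 = f3
34 ^ c2 = f6

26e96bac667e096a223558aea9f3f6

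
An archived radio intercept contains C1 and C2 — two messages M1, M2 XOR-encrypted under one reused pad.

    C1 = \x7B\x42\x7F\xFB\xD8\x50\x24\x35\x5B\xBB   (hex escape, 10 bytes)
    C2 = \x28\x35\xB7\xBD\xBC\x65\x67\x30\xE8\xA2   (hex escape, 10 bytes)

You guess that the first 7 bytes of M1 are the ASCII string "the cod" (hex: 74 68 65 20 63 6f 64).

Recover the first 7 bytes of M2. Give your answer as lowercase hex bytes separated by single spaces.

First, C1 ⊕ C2 = (M1 ⊕ K) ⊕ (M2 ⊕ K) = M1 ⊕ M2, so the key drops out. Then M2 = (M1 ⊕ M2) ⊕ M1 over the first 7 bytes.
byte 0: (7b xor 28) xor 74 = 53 xor 74 = 27
byte 1: (42 xor 35) xor 68 = 77 xor 68 = 1f
byte 2: (7f xor b7) xor 65 = c8 xor 65 = ad
byte 3: (fb xor bd) xor 20 = 46 xor 20 = 66
byte 4: (d8 xor bc) xor 63 = 64 xor 63 = 07
byte 5: (50 xor 65) xor 6f = 35 xor 6f = 5a
byte 6: (24 xor 67) xor 64 = 43 xor 64 = 27

27 1f ad 66 07 5a 27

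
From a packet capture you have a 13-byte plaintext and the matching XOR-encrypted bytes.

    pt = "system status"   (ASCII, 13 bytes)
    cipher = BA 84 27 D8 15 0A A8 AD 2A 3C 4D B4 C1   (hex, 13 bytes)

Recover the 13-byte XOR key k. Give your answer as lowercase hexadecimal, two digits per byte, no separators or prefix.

Since cipher = pt ⊕ k, XORing both sides with pt gives k = pt ⊕ cipher.
73 xor ba = c9
79 xor 84 = fd
73 xor 27 = 54
74 xor d8 = ac
65 xor 15 = 70
6d xor 0a = 67
20 xor a8 = 88
73 xor ad = de
74 xor 2a = 5e
61 xor 3c = 5d
74 xor 4d = 39
75 xor b4 = c1
73 xor c1 = b2

c9fd54ac706788de5e5d39c1b2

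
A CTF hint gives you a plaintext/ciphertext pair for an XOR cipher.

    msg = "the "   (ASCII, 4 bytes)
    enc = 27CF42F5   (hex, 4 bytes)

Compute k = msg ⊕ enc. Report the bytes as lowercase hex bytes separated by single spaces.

Since enc = msg ⊕ k, XORing both sides with msg gives k = msg ⊕ enc.
74 ⊕ 27 = 53
68 ⊕ cf = a7
65 ⊕ 42 = 27
20 ⊕ f5 = d5

53 a7 27 d5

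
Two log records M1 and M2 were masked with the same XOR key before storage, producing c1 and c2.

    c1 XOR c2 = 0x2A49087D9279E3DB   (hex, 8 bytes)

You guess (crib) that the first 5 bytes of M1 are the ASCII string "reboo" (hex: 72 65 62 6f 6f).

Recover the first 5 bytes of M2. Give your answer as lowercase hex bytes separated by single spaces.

58 2c 6a 12 fd

Since c1 ⊕ c2 = M1 ⊕ M2, XORing with the guessed M1 bytes yields the corresponding M2 bytes: M2 = (c1 ⊕ c2) ⊕ M1.
2a ^ 72 = 58
49 ^ 65 = 2c
08 ^ 62 = 6a
7d ^ 6f = 12
92 ^ 6f = fd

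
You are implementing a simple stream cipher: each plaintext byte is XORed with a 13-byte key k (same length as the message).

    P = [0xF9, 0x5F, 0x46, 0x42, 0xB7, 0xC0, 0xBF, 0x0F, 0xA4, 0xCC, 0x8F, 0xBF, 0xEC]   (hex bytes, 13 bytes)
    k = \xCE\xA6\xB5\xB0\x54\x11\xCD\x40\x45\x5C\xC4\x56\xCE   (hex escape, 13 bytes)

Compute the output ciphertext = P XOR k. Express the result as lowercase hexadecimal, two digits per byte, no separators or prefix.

XOR is its own inverse, so applying the key byte-wise gives the result directly.
249 ⊕ 206 =  55
 95 ⊕ 166 = 249
 70 ⊕ 181 = 243
 66 ⊕ 176 = 242
183 ⊕  84 = 227
192 ⊕  17 = 209
191 ⊕ 205 = 114
 15 ⊕  64 =  79
164 ⊕  69 = 225
204 ⊕  92 = 144
143 ⊕ 196 =  75
191 ⊕  86 = 233
236 ⊕ 206 =  34

37f9f3f2e3d1724fe1904be922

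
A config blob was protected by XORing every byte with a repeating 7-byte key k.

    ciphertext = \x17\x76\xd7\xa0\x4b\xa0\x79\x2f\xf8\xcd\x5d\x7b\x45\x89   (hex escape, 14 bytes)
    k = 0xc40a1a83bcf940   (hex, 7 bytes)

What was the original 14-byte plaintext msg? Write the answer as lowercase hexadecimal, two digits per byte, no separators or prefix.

d37ccd23f75939ebf2d7dec7bcc9

The 7-byte key repeats, so the effective keystream is c4 0a 1a 83 bc f9 40 c4 0a 1a 83 bc f9 40.
byte 0: 17 ^ c4 = d3
byte 1: 76 ^ 0a = 7c
byte 2: d7 ^ 1a = cd
byte 3: a0 ^ 83 = 23
byte 4: 4b ^ bc = f7
byte 5: a0 ^ f9 = 59
byte 6: 79 ^ 40 = 39
byte 7: 2f ^ c4 = eb
byte 8: f8 ^ 0a = f2
byte 9: cd ^ 1a = d7
byte 10: 5d ^ 83 = de
byte 11: 7b ^ bc = c7
byte 12: 45 ^ f9 = bc
byte 13: 89 ^ 40 = c9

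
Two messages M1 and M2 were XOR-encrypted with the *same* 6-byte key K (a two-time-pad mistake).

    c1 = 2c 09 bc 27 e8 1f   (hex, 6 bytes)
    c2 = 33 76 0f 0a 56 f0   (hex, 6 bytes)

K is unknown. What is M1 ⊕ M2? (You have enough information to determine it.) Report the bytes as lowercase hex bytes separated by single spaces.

1f 7f b3 2d be ef

c1 ⊕ c2 = (M1 ⊕ K) ⊕ (M2 ⊕ K) = M1 ⊕ M2 — the shared key cancels under XOR.
2c xor 33 = 1f
09 xor 76 = 7f
bc xor 0f = b3
27 xor 0a = 2d
e8 xor 56 = be
1f xor f0 = ef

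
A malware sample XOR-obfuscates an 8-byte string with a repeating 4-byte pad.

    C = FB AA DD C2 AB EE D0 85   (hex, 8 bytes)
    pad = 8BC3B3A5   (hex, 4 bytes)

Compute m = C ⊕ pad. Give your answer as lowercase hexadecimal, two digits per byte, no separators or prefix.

The 4-byte key repeats, so the effective keystream is 8b c3 b3 a5 8b c3 b3 a5.
byte 0: fb XOR 8b = 70
byte 1: aa XOR c3 = 69
byte 2: dd XOR b3 = 6e
byte 3: c2 XOR a5 = 67
byte 4: ab XOR 8b = 20
byte 5: ee XOR c3 = 2d
byte 6: d0 XOR b3 = 63
byte 7: 85 XOR a5 = 20

70696e67202d6320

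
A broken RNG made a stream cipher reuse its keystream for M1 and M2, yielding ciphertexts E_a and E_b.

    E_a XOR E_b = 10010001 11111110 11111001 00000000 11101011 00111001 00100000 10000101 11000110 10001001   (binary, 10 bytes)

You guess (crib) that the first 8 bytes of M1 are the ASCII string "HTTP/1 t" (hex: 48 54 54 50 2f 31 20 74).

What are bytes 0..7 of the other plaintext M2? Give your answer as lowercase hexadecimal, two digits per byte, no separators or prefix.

Since E_a ⊕ E_b = M1 ⊕ M2, XORing with the guessed M1 bytes yields the corresponding M2 bytes: M2 = (E_a ⊕ E_b) ⊕ M1.
byte 0: 10010001 ⊕ 01001000 = 11011001
byte 1: 11111110 ⊕ 01010100 = 10101010
byte 2: 11111001 ⊕ 01010100 = 10101101
byte 3: 00000000 ⊕ 01010000 = 01010000
byte 4: 11101011 ⊕ 00101111 = 11000100
byte 5: 00111001 ⊕ 00110001 = 00001000
byte 6: 00100000 ⊕ 00100000 = 00000000
byte 7: 10000101 ⊕ 01110100 = 11110001

d9aaad50c40800f1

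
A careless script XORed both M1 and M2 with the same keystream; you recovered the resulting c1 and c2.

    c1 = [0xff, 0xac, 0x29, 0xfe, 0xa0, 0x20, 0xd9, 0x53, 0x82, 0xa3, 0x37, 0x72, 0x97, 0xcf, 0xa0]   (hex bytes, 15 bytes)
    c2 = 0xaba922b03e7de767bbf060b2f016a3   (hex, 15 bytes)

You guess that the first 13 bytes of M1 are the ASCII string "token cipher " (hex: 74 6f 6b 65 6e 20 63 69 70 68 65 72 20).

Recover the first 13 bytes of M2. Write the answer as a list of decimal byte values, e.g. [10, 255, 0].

First, c1 ⊕ c2 = (M1 ⊕ K) ⊕ (M2 ⊕ K) = M1 ⊕ M2, so the key drops out. Then M2 = (M1 ⊕ M2) ⊕ M1 over the first 13 bytes.
byte 0: (ff ⊕ ab) ⊕ 74 = 54 ⊕ 74 = 20
byte 1: (ac ⊕ a9) ⊕ 6f = 05 ⊕ 6f = 6a
byte 2: (29 ⊕ 22) ⊕ 6b = 0b ⊕ 6b = 60
byte 3: (fe ⊕ b0) ⊕ 65 = 4e ⊕ 65 = 2b
byte 4: (a0 ⊕ 3e) ⊕ 6e = 9e ⊕ 6e = f0
byte 5: (20 ⊕ 7d) ⊕ 20 = 5d ⊕ 20 = 7d
byte 6: (d9 ⊕ e7) ⊕ 63 = 3e ⊕ 63 = 5d
byte 7: (53 ⊕ 67) ⊕ 69 = 34 ⊕ 69 = 5d
byte 8: (82 ⊕ bb) ⊕ 70 = 39 ⊕ 70 = 49
byte 9: (a3 ⊕ f0) ⊕ 68 = 53 ⊕ 68 = 3b
byte 10: (37 ⊕ 60) ⊕ 65 = 57 ⊕ 65 = 32
byte 11: (72 ⊕ b2) ⊕ 72 = c0 ⊕ 72 = b2
byte 12: (97 ⊕ f0) ⊕ 20 = 67 ⊕ 20 = 47

[32, 106, 96, 43, 240, 125, 93, 93, 73, 59, 50, 178, 71]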